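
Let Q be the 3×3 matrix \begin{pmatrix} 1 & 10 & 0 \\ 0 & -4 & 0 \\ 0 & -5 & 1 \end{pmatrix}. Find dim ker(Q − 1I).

2

Q − 1I = [[0, 10, 0], [0, -5, 0], [0, -5, 0]].
This matrix has rank 1, so its null space has dimension 3 − 1 = 2.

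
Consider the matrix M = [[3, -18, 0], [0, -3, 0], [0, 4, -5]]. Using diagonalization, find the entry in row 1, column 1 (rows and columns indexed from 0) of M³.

-27

Characteristic polynomial: μ^3 + 5μ^2 - 9μ - 45 = (μ - 3)(μ + 3)(μ + 5), so the eigenvalues are -5, -3, 3.
μ=3: eigenvector (1, 0, 0).
μ=-3: eigenvector (3, 1, 2).
μ=-5: eigenvector (0, 0, 1).
P = [[1, 3, 0], [0, 1, 0], [0, 2, 1]], D = diag(3, -3, -5), P⁻¹ = [[1, -3, 0], [0, 1, 0], [0, -2, 1]].
M³ = P·diag(27, -27, -125)·P⁻¹ = [[27, -162, 0], [0, -27, 0], [0, 196, -125]].
The requested entry is -27.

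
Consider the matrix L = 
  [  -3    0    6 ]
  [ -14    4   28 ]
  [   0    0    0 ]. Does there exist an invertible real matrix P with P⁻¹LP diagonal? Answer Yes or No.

Yes

Characteristic polynomial: p(λ) = λ^3 - λ^2 - 12λ = λ(λ - 4)(λ + 3).
All 3 eigenvalues are distinct, so L is diagonalizable.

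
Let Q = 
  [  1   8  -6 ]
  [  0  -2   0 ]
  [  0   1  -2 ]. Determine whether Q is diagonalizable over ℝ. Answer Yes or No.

Characteristic polynomial: p(r) = r^3 + 3r^2 - 4 = (r - 1)(r + 2)^2.
r = -2 has algebraic multiplicity 2; rank(Q + 2I) = 2, so geometric multiplicity = 1.
Geometric multiplicity < algebraic multiplicity, so Q is not diagonalizable.

No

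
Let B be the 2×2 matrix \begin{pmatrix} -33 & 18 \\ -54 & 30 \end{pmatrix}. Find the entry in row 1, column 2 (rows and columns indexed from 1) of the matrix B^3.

486

Characteristic polynomial: t^2 + 3t - 18 = (t - 3)(t + 6), so the eigenvalues are -6, 3.
t=3: eigenvector (1, 2).
t=-6: eigenvector (-2, -3).
P = [[1, -2], [2, -3]], D = diag(3, -6), P⁻¹ = [[-3, 2], [-2, 1]].
B³ = P·diag(27, -216)·P⁻¹ = [[-945, 486], [-1458, 756]].
The requested entry is 486.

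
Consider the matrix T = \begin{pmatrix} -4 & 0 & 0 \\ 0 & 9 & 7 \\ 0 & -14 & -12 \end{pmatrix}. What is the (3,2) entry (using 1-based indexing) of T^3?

Characteristic polynomial: μ^3 + 7μ^2 + 2μ - 40 = (μ - 2)(μ + 4)(μ + 5), so the eigenvalues are -5, -4, 2.
μ=-4: eigenvector (1, 0, 0).
μ=2: eigenvector (0, 1, -1).
μ=-5: eigenvector (0, -1, 2).
P = [[1, 0, 0], [0, 1, -1], [0, -1, 2]], D = diag(-4, 2, -5), P⁻¹ = [[1, 0, 0], [0, 2, 1], [0, 1, 1]].
T³ = P·diag(-64, 8, -125)·P⁻¹ = [[-64, 0, 0], [0, 141, 133], [0, -266, -258]].
The requested entry is -266.

-266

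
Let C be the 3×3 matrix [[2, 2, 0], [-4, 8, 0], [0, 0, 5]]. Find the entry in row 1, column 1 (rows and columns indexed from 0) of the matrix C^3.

Characteristic polynomial: r^3 - 15r^2 + 74r - 120 = (r - 6)(r - 5)(r - 4), so the eigenvalues are 4, 5, 6.
r=4: eigenvector (1, 1, 0).
r=6: eigenvector (-1, -2, 0).
r=5: eigenvector (0, 0, 1).
P = [[1, -1, 0], [1, -2, 0], [0, 0, 1]], D = diag(4, 6, 5), P⁻¹ = [[2, -1, 0], [1, -1, 0], [0, 0, 1]].
C³ = P·diag(64, 216, 125)·P⁻¹ = [[-88, 152, 0], [-304, 368, 0], [0, 0, 125]].
The requested entry is 368.

368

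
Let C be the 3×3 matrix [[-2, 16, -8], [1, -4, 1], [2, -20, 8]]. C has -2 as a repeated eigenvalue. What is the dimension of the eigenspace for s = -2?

1

C + 2I = [[0, 16, -8], [1, -2, 1], [2, -20, 10]].
This matrix has rank 2, so its null space has dimension 3 − 2 = 1.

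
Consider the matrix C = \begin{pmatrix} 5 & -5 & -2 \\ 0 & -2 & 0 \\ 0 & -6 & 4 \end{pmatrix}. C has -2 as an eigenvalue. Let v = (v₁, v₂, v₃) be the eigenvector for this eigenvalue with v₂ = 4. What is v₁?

4

C + 2I = [[7, -5, -2], [0, 0, 0], [0, -6, 6]].
Solving (C + 2I)v = 0 gives the eigenspace spanned by (4, 4, 4).
With v₂ = 4, v = (4, 4, 4), so v₁ = 4.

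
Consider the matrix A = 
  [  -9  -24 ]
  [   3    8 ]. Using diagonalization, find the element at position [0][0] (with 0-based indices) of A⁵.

-9

Characteristic polynomial: t^2 + t = t(t + 1), so the eigenvalues are -1, 0.
t=0: eigenvector (-8, 3).
t=-1: eigenvector (-3, 1).
P = [[-8, -3], [3, 1]], D = diag(0, -1), P⁻¹ = [[1, 3], [-3, -8]].
A⁵ = P·diag(0, -1)·P⁻¹ = [[-9, -24], [3, 8]].
The requested entry is -9.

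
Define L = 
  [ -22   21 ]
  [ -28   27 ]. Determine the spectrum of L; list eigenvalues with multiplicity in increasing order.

-1, 6

Characteristic polynomial: p(r) = r^2 - 5r - 6 = (r - 6)(r + 1).
Roots (with multiplicity): -1, 6.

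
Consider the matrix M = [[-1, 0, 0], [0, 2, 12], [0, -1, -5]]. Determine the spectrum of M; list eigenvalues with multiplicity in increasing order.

-2, -1, -1

Characteristic polynomial: p(t) = t^3 + 4t^2 + 5t + 2 = (t + 1)^2(t + 2).
Roots (with multiplicity): -2, -1, -1.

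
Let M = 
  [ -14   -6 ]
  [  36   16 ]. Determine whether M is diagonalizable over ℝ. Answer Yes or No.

Characteristic polynomial: p(λ) = λ^2 - 2λ - 8 = (λ - 4)(λ + 2).
All 2 eigenvalues are distinct, so M is diagonalizable.

Yes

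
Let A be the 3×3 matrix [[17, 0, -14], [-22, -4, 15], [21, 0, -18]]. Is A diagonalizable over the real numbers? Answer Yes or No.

Characteristic polynomial: p(s) = s^3 + 5s^2 - 8s - 48 = (s - 3)(s + 4)^2.
s = -4 has algebraic multiplicity 2; rank(A + 4I) = 2, so geometric multiplicity = 1.
Geometric multiplicity < algebraic multiplicity, so A is not diagonalizable.

No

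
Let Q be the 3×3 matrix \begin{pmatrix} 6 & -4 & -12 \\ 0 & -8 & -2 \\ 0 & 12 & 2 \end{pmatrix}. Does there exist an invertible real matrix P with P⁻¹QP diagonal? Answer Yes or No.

Yes

Characteristic polynomial: p(t) = t^3 - 28t - 48 = (t - 6)(t + 2)(t + 4).
All 3 eigenvalues are distinct, so Q is diagonalizable.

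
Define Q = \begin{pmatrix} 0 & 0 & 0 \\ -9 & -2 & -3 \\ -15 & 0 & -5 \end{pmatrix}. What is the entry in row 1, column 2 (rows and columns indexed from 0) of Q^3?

-117

Characteristic polynomial: λ^3 + 7λ^2 + 10λ = λ(λ + 2)(λ + 5), so the eigenvalues are -5, -2, 0.
λ=0: eigenvector (1, 0, -3).
λ=-5: eigenvector (0, 1, 1).
λ=-2: eigenvector (0, -1, 0).
P = [[1, 0, 0], [0, 1, -1], [-3, 1, 0]], D = diag(0, -5, -2), P⁻¹ = [[1, 0, 0], [3, 0, 1], [3, -1, 1]].
Q³ = P·diag(0, -125, -8)·P⁻¹ = [[0, 0, 0], [-351, -8, -117], [-375, 0, -125]].
The requested entry is -117.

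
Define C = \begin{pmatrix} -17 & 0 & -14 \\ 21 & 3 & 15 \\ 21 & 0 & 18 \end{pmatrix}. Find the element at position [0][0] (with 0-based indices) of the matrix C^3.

Characteristic polynomial: s^3 - 4s^2 - 9s + 36 = (s - 4)(s - 3)(s + 3), so the eigenvalues are -3, 3, 4.
s=3: eigenvector (0, 1, 0).
s=4: eigenvector (-2, 3, 3).
s=-3: eigenvector (-1, 1, 1).
P = [[0, -2, -1], [1, 3, 1], [0, 3, 1]], D = diag(3, 4, -3), P⁻¹ = [[0, 1, -1], [1, 0, 1], [-3, 0, -2]].
C³ = P·diag(27, 64, -27)·P⁻¹ = [[-209, 0, -182], [273, 27, 219], [273, 0, 246]].
The requested entry is -209.

-209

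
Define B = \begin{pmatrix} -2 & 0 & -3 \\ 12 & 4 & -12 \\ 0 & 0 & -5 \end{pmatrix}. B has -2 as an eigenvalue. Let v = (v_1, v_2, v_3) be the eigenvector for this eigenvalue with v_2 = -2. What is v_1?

B + 2I = [[0, 0, -3], [12, 6, -12], [0, 0, -3]].
Solving (B + 2I)v = 0 gives the eigenspace spanned by (1, -2, 0).
With v_2 = -2, v = (1, -2, 0), so v_1 = 1.

1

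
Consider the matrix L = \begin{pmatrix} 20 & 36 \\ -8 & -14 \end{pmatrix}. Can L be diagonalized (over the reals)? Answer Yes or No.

Characteristic polynomial: p(s) = s^2 - 6s + 8 = (s - 4)(s - 2).
All 2 eigenvalues are distinct, so L is diagonalizable.

Yes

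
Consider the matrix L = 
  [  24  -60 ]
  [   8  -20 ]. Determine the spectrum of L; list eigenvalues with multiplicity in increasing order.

Characteristic polynomial: p(λ) = λ^2 - 4λ = λ(λ - 4).
Roots (with multiplicity): 0, 4.

0, 4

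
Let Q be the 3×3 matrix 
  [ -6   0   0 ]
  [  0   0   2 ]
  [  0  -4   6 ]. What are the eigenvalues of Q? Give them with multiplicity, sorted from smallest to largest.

Characteristic polynomial: p(t) = t^3 - 28t + 48 = (t - 4)(t - 2)(t + 6).
Roots (with multiplicity): -6, 2, 4.

-6, 2, 4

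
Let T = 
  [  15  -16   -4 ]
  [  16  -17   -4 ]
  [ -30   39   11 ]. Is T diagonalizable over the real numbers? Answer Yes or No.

Characteristic polynomial: p(s) = s^3 - 9s^2 + 15s + 25 = (s - 5)^2(s + 1).
s = 5 has algebraic multiplicity 2; rank(T − 5I) = 2, so geometric multiplicity = 1.
Geometric multiplicity < algebraic multiplicity, so T is not diagonalizable.

No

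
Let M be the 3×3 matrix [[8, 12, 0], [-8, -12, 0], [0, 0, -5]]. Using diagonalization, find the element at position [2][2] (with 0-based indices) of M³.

-125

Characteristic polynomial: μ^3 + 9μ^2 + 20μ = μ(μ + 4)(μ + 5), so the eigenvalues are -5, -4, 0.
μ=0: eigenvector (3, -2, 0).
μ=-4: eigenvector (-1, 1, 0).
μ=-5: eigenvector (0, 0, 1).
P = [[3, -1, 0], [-2, 1, 0], [0, 0, 1]], D = diag(0, -4, -5), P⁻¹ = [[1, 1, 0], [2, 3, 0], [0, 0, 1]].
M³ = P·diag(0, -64, -125)·P⁻¹ = [[128, 192, 0], [-128, -192, 0], [0, 0, -125]].
The requested entry is -125.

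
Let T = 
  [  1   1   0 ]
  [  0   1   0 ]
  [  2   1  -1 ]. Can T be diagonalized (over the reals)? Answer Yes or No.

No

Characteristic polynomial: p(λ) = λ^3 - λ^2 - λ + 1 = (λ - 1)^2(λ + 1).
λ = 1 has algebraic multiplicity 2; rank(T − 1I) = 2, so geometric multiplicity = 1.
Geometric multiplicity < algebraic multiplicity, so T is not diagonalizable.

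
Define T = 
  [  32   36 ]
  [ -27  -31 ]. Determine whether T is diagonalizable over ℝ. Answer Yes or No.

Yes

Characteristic polynomial: p(λ) = λ^2 - λ - 20 = (λ - 5)(λ + 4).
All 2 eigenvalues are distinct, so T is diagonalizable.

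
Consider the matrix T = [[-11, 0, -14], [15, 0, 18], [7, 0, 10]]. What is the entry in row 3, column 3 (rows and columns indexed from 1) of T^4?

-94

Characteristic polynomial: λ^3 + λ^2 - 12λ = λ(λ - 3)(λ + 4), so the eigenvalues are -4, 0, 3.
λ=3: eigenvector (1, -1, -1).
λ=0: eigenvector (0, 1, 0).
λ=-4: eigenvector (2, -3, -1).
P = [[1, 0, 2], [-1, 1, -3], [-1, 0, -1]], D = diag(3, 0, -4), P⁻¹ = [[-1, 0, -2], [2, 1, 1], [1, 0, 1]].
T⁴ = P·diag(81, 0, 256)·P⁻¹ = [[431, 0, 350], [-687, 0, -606], [-175, 0, -94]].
The requested entry is -94.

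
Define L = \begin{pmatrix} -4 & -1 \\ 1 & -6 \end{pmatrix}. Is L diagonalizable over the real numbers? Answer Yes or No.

No

Characteristic polynomial: p(r) = r^2 + 10r + 25 = (r + 5)^2.
r = -5 has algebraic multiplicity 2; rank(L + 5I) = 1, so geometric multiplicity = 1.
Geometric multiplicity < algebraic multiplicity, so L is not diagonalizable.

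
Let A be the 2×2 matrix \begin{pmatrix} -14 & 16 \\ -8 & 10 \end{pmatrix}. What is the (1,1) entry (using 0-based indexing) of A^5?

Characteristic polynomial: t^2 + 4t - 12 = (t - 2)(t + 6), so the eigenvalues are -6, 2.
t=2: eigenvector (-1, -1).
t=-6: eigenvector (2, 1).
P = [[-1, 2], [-1, 1]], D = diag(2, -6), P⁻¹ = [[1, -2], [1, -1]].
A⁵ = P·diag(32, -7776)·P⁻¹ = [[-15584, 15616], [-7808, 7840]].
The requested entry is 7840.

7840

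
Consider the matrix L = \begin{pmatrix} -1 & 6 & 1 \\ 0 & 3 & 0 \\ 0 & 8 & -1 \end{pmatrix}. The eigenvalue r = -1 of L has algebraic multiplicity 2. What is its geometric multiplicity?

1

L + 1I = [[0, 6, 1], [0, 4, 0], [0, 8, 0]].
This matrix has rank 2, so its null space has dimension 3 − 2 = 1.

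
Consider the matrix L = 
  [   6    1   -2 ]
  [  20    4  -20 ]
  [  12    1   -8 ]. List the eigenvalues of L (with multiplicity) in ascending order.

Characteristic polynomial: p(λ) = λ^3 - 2λ^2 - 32λ + 96 = (λ - 4)^2(λ + 6).
Roots (with multiplicity): -6, 4, 4.

-6, 4, 4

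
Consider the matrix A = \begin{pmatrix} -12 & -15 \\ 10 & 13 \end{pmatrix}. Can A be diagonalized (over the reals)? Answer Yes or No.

Yes

Characteristic polynomial: p(s) = s^2 - s - 6 = (s - 3)(s + 2).
All 2 eigenvalues are distinct, so A is diagonalizable.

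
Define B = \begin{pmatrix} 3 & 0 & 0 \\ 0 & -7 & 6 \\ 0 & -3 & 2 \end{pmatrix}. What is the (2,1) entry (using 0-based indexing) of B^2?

Characteristic polynomial: t^3 + 2t^2 - 11t - 12 = (t - 3)(t + 1)(t + 4), so the eigenvalues are -4, -1, 3.
t=3: eigenvector (1, 0, 0).
t=-1: eigenvector (0, -1, -1).
t=-4: eigenvector (0, 2, 1).
P = [[1, 0, 0], [0, -1, 2], [0, -1, 1]], D = diag(3, -1, -4), P⁻¹ = [[1, 0, 0], [0, 1, -2], [0, 1, -1]].
B² = P·diag(9, 1, 16)·P⁻¹ = [[9, 0, 0], [0, 31, -30], [0, 15, -14]].
The requested entry is 15.

15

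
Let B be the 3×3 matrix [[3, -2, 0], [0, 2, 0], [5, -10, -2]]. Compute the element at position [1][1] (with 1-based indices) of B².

9

Characteristic polynomial: λ^3 - 3λ^2 - 4λ + 12 = (λ - 3)(λ - 2)(λ + 2), so the eigenvalues are -2, 2, 3.
λ=2: eigenvector (2, 1, 0).
λ=3: eigenvector (1, 0, 1).
λ=-2: eigenvector (0, 0, 1).
P = [[2, 1, 0], [1, 0, 0], [0, 1, 1]], D = diag(2, 3, -2), P⁻¹ = [[0, 1, 0], [1, -2, 0], [-1, 2, 1]].
B² = P·diag(4, 9, 4)·P⁻¹ = [[9, -10, 0], [0, 4, 0], [5, -10, 4]].
The requested entry is 9.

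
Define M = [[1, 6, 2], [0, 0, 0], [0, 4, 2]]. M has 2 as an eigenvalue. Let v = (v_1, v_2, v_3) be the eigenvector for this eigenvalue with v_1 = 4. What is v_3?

M − 2I = [[-1, 6, 2], [0, -2, 0], [0, 4, 0]].
Solving (M − 2I)v = 0 gives the eigenspace spanned by (4, 0, 2).
With v_1 = 4, v = (4, 0, 2), so v_3 = 2.

2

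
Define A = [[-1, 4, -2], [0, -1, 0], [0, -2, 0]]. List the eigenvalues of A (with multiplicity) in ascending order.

-1, -1, 0

Characteristic polynomial: p(s) = s^3 + 2s^2 + s = s(s + 1)^2.
Roots (with multiplicity): -1, -1, 0.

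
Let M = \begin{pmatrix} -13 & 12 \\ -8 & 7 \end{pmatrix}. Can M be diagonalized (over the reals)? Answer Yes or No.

Yes

Characteristic polynomial: p(r) = r^2 + 6r + 5 = (r + 1)(r + 5).
All 2 eigenvalues are distinct, so M is diagonalizable.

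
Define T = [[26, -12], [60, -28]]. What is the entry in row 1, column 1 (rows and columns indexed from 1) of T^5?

Characteristic polynomial: λ^2 + 2λ - 8 = (λ - 2)(λ + 4), so the eigenvalues are -4, 2.
λ=-4: eigenvector (2, 5).
λ=2: eigenvector (1, 2).
P = [[2, 1], [5, 2]], D = diag(-4, 2), P⁻¹ = [[-2, 1], [5, -2]].
T⁵ = P·diag(-1024, 32)·P⁻¹ = [[4256, -2112], [10560, -5248]].
The requested entry is 4256.

4256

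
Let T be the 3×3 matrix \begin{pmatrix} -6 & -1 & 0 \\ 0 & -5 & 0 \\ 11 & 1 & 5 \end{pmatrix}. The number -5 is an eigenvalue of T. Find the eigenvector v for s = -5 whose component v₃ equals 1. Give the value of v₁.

T + 5I = [[-1, -1, 0], [0, 0, 0], [11, 1, 10]].
Solving (T + 5I)v = 0 gives the eigenspace spanned by (-1, 1, 1).
With v₃ = 1, v = (-1, 1, 1), so v₁ = -1.

-1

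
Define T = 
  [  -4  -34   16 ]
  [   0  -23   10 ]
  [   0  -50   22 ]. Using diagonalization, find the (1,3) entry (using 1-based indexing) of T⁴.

-1180

Characteristic polynomial: λ^3 + 5λ^2 - 2λ - 24 = (λ - 2)(λ + 3)(λ + 4), so the eigenvalues are -4, -3, 2.
λ=-4: eigenvector (1, 0, 0).
λ=2: eigenvector (2, 2, 5).
λ=-3: eigenvector (-2, 1, 2).
P = [[1, 2, -2], [0, 2, 1], [0, 5, 2]], D = diag(-4, 2, -3), P⁻¹ = [[1, 14, -6], [0, -2, 1], [0, 5, -2]].
T⁴ = P·diag(256, 16, 81)·P⁻¹ = [[256, 2710, -1180], [0, 341, -130], [0, 650, -244]].
The requested entry is -1180.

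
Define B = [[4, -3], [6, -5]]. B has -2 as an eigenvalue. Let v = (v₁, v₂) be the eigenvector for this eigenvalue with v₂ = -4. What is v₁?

-2

B + 2I = [[6, -3], [6, -3]].
Solving (B + 2I)v = 0 gives the eigenspace spanned by (-2, -4).
With v₂ = -4, v = (-2, -4), so v₁ = -2.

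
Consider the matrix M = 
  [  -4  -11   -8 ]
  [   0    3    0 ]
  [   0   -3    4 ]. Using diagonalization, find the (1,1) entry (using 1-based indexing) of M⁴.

256

Characteristic polynomial: t^3 - 3t^2 - 16t + 48 = (t - 4)(t - 3)(t + 4), so the eigenvalues are -4, 3, 4.
t=-4: eigenvector (1, 0, 0).
t=3: eigenvector (-5, 1, 3).
t=4: eigenvector (-1, 0, 1).
P = [[1, -5, -1], [0, 1, 0], [0, 3, 1]], D = diag(-4, 3, 4), P⁻¹ = [[1, 2, 1], [0, 1, 0], [0, -3, 1]].
M⁴ = P·diag(256, 81, 256)·P⁻¹ = [[256, 875, 0], [0, 81, 0], [0, -525, 256]].
The requested entry is 256.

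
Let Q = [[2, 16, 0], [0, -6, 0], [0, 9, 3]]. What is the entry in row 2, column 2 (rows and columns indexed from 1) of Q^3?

Characteristic polynomial: r^3 + r^2 - 24r + 36 = (r - 3)(r - 2)(r + 6), so the eigenvalues are -6, 2, 3.
r=2: eigenvector (1, 0, 0).
r=-6: eigenvector (-2, 1, -1).
r=3: eigenvector (0, 0, 1).
P = [[1, -2, 0], [0, 1, 0], [0, -1, 1]], D = diag(2, -6, 3), P⁻¹ = [[1, 2, 0], [0, 1, 0], [0, 1, 1]].
Q³ = P·diag(8, -216, 27)·P⁻¹ = [[8, 448, 0], [0, -216, 0], [0, 243, 27]].
The requested entry is -216.

-216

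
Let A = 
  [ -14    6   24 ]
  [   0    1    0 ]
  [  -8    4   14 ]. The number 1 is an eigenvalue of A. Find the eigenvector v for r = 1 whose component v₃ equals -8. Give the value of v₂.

A − 1I = [[-15, 6, 24], [0, 0, 0], [-8, 4, 13]].
Solving (A − 1I)v = 0 gives the eigenspace spanned by (-12, 2, -8).
With v₃ = -8, v = (-12, 2, -8), so v₂ = 2.

2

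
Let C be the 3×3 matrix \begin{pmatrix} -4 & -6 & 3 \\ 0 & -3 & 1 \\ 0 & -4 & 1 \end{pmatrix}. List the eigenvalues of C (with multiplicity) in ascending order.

-4, -1, -1

Characteristic polynomial: p(t) = t^3 + 6t^2 + 9t + 4 = (t + 1)^2(t + 4).
Roots (with multiplicity): -4, -1, -1.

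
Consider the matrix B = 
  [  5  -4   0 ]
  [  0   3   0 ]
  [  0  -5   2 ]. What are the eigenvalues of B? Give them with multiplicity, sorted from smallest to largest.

Characteristic polynomial: p(r) = r^3 - 10r^2 + 31r - 30 = (r - 5)(r - 3)(r - 2).
Roots (with multiplicity): 2, 3, 5.

2, 3, 5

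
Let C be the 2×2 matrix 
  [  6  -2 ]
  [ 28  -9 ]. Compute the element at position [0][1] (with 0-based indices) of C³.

-14

Characteristic polynomial: r^2 + 3r + 2 = (r + 1)(r + 2), so the eigenvalues are -2, -1.
r=-1: eigenvector (-2, -7).
r=-2: eigenvector (1, 4).
P = [[-2, 1], [-7, 4]], D = diag(-1, -2), P⁻¹ = [[-4, 1], [-7, 2]].
C³ = P·diag(-1, -8)·P⁻¹ = [[48, -14], [196, -57]].
The requested entry is -14.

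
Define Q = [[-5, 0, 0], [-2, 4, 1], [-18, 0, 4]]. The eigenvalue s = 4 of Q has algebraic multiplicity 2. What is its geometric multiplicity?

Q − 4I = [[-9, 0, 0], [-2, 0, 1], [-18, 0, 0]].
This matrix has rank 2, so its null space has dimension 3 − 2 = 1.

1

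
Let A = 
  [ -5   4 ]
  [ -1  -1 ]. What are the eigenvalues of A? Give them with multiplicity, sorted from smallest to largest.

Characteristic polynomial: p(λ) = λ^2 + 6λ + 9 = (λ + 3)^2.
Roots (with multiplicity): -3, -3.

-3, -3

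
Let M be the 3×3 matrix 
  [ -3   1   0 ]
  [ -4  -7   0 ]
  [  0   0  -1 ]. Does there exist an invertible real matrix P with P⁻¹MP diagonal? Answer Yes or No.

No

Characteristic polynomial: p(t) = t^3 + 11t^2 + 35t + 25 = (t + 1)(t + 5)^2.
t = -5 has algebraic multiplicity 2; rank(M + 5I) = 2, so geometric multiplicity = 1.
Geometric multiplicity < algebraic multiplicity, so M is not diagonalizable.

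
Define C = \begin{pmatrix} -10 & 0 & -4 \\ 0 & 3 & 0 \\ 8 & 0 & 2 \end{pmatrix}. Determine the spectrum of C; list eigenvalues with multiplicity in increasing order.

-6, -2, 3

Characteristic polynomial: p(μ) = μ^3 + 5μ^2 - 12μ - 36 = (μ - 3)(μ + 2)(μ + 6).
Roots (with multiplicity): -6, -2, 3.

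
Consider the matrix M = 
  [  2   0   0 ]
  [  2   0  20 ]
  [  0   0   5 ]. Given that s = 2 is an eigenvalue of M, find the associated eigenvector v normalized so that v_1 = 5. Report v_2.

M − 2I = [[0, 0, 0], [2, -2, 20], [0, 0, 3]].
Solving (M − 2I)v = 0 gives the eigenspace spanned by (5, 5, 0).
With v_1 = 5, v = (5, 5, 0), so v_2 = 5.

5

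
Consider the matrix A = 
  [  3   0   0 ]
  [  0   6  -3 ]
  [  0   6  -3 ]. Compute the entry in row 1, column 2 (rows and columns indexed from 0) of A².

-9

Characteristic polynomial: λ^3 - 6λ^2 + 9λ = λ(λ - 3)^2, so the eigenvalues are 0, 3, 3.
λ=3: eigenvector (1, 0, 0).
λ=0: eigenvector (0, 1, 2).
λ=3: eigenvector (0, -1, -1).
P = [[1, 0, 0], [0, 1, -1], [0, 2, -1]], D = diag(3, 0, 3), P⁻¹ = [[1, 0, 0], [0, -1, 1], [0, -2, 1]].
A² = P·diag(9, 0, 9)·P⁻¹ = [[9, 0, 0], [0, 18, -9], [0, 18, -9]].
The requested entry is -9.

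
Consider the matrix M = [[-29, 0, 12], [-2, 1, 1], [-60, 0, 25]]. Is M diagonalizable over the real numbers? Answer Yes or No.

Characteristic polynomial: p(s) = s^3 + 3s^2 - 9s + 5 = (s - 1)^2(s + 5).
s = 1 has algebraic multiplicity 2; rank(M − 1I) = 2, so geometric multiplicity = 1.
Geometric multiplicity < algebraic multiplicity, so M is not diagonalizable.

No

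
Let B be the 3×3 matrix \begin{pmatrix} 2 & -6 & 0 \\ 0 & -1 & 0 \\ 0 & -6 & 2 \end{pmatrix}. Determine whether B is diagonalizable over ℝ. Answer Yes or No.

Characteristic polynomial: p(t) = t^3 - 3t^2 + 4 = (t - 2)^2(t + 1).
t = 2 has algebraic multiplicity 2; rank(B − 2I) = 1, so geometric multiplicity = 2.
Every eigenvalue has geometric = algebraic multiplicity, so B is diagonalizable.

Yes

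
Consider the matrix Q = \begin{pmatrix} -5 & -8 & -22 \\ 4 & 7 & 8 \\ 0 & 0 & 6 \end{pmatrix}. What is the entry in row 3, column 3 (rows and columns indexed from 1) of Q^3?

Characteristic polynomial: λ^3 - 8λ^2 + 9λ + 18 = (λ - 6)(λ - 3)(λ + 1), so the eigenvalues are -1, 3, 6.
λ=-1: eigenvector (2, -1, 0).
λ=3: eigenvector (-1, 1, 0).
λ=6: eigenvector (-2, 0, 1).
P = [[2, -1, -2], [-1, 1, 0], [0, 0, 1]], D = diag(-1, 3, 6), P⁻¹ = [[1, 1, 2], [1, 2, 2], [0, 0, 1]].
Q³ = P·diag(-1, 27, 216)·P⁻¹ = [[-29, -56, -490], [28, 55, 56], [0, 0, 216]].
The requested entry is 216.

216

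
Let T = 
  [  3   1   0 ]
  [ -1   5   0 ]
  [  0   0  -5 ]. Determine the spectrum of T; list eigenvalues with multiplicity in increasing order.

Characteristic polynomial: p(μ) = μ^3 - 3μ^2 - 24μ + 80 = (μ - 4)^2(μ + 5).
Roots (with multiplicity): -5, 4, 4.

-5, 4, 4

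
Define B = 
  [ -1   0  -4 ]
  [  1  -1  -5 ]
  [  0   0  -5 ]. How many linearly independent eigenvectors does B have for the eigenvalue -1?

1

B + 1I = [[0, 0, -4], [1, 0, -5], [0, 0, -4]].
This matrix has rank 2, so its null space has dimension 3 − 2 = 1.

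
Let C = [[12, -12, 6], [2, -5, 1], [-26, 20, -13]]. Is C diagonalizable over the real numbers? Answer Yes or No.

No

Characteristic polynomial: p(μ) = μ^3 + 6μ^2 + 9μ = μ(μ + 3)^2.
μ = -3 has algebraic multiplicity 2; rank(C + 3I) = 2, so geometric multiplicity = 1.
Geometric multiplicity < algebraic multiplicity, so C is not diagonalizable.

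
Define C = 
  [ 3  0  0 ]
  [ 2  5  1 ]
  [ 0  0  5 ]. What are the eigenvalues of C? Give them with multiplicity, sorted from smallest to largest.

Characteristic polynomial: p(r) = r^3 - 13r^2 + 55r - 75 = (r - 5)^2(r - 3).
Roots (with multiplicity): 3, 5, 5.

3, 5, 5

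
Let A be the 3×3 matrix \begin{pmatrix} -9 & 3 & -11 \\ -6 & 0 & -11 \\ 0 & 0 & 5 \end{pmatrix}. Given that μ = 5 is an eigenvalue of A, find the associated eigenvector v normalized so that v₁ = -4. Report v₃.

4

A − 5I = [[-14, 3, -11], [-6, -5, -11], [0, 0, 0]].
Solving (A − 5I)v = 0 gives the eigenspace spanned by (-4, -4, 4).
With v₁ = -4, v = (-4, -4, 4), so v₃ = 4.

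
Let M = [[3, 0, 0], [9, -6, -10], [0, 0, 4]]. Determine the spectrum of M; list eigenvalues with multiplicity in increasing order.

-6, 3, 4

Characteristic polynomial: p(λ) = λ^3 - λ^2 - 30λ + 72 = (λ - 4)(λ - 3)(λ + 6).
Roots (with multiplicity): -6, 3, 4.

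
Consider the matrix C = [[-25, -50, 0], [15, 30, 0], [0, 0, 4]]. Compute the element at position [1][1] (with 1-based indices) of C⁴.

Characteristic polynomial: s^3 - 9s^2 + 20s = s(s - 5)(s - 4), so the eigenvalues are 0, 4, 5.
s=5: eigenvector (-5, 3, 0).
s=0: eigenvector (-2, 1, 0).
s=4: eigenvector (0, 0, 1).
P = [[-5, -2, 0], [3, 1, 0], [0, 0, 1]], D = diag(5, 0, 4), P⁻¹ = [[1, 2, 0], [-3, -5, 0], [0, 0, 1]].
C⁴ = P·diag(625, 0, 256)·P⁻¹ = [[-3125, -6250, 0], [1875, 3750, 0], [0, 0, 256]].
The requested entry is -3125.

-3125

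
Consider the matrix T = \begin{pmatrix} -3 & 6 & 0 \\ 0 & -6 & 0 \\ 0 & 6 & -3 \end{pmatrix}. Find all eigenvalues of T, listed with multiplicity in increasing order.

Characteristic polynomial: p(s) = s^3 + 12s^2 + 45s + 54 = (s + 3)^2(s + 6).
Roots (with multiplicity): -6, -3, -3.

-6, -3, -3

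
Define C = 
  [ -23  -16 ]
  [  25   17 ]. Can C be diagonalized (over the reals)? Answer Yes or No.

No

Characteristic polynomial: p(t) = t^2 + 6t + 9 = (t + 3)^2.
t = -3 has algebraic multiplicity 2; rank(C + 3I) = 1, so geometric multiplicity = 1.
Geometric multiplicity < algebraic multiplicity, so C is not diagonalizable.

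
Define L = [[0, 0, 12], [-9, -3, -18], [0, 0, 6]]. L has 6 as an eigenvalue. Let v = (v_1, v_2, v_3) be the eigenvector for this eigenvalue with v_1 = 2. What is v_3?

1

L − 6I = [[-6, 0, 12], [-9, -9, -18], [0, 0, 0]].
Solving (L − 6I)v = 0 gives the eigenspace spanned by (2, -4, 1).
With v_1 = 2, v = (2, -4, 1), so v_3 = 1.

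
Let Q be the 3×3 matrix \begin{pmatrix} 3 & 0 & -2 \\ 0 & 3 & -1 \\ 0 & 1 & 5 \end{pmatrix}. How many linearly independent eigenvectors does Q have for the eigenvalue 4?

1

Q − 4I = [[-1, 0, -2], [0, -1, -1], [0, 1, 1]].
This matrix has rank 2, so its null space has dimension 3 − 2 = 1.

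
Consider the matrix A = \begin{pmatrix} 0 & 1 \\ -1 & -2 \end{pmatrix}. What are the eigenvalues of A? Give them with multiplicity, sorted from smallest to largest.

Characteristic polynomial: p(μ) = μ^2 + 2μ + 1 = (μ + 1)^2.
Roots (with multiplicity): -1, -1.

-1, -1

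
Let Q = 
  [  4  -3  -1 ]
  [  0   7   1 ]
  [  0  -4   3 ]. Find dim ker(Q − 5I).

1

Q − 5I = [[-1, -3, -1], [0, 2, 1], [0, -4, -2]].
This matrix has rank 2, so its null space has dimension 3 − 2 = 1.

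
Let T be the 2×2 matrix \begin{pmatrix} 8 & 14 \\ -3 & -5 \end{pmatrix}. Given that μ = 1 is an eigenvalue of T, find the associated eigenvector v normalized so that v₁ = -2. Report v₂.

1

T − 1I = [[7, 14], [-3, -6]].
Solving (T − 1I)v = 0 gives the eigenspace spanned by (-2, 1).
With v₁ = -2, v = (-2, 1), so v₂ = 1.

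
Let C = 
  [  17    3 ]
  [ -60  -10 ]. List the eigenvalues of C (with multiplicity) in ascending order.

Characteristic polynomial: p(t) = t^2 - 7t + 10 = (t - 5)(t - 2).
Roots (with multiplicity): 2, 5.

2, 5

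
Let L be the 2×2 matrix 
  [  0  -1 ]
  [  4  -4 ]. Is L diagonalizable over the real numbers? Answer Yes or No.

No

Characteristic polynomial: p(λ) = λ^2 + 4λ + 4 = (λ + 2)^2.
λ = -2 has algebraic multiplicity 2; rank(L + 2I) = 1, so geometric multiplicity = 1.
Geometric multiplicity < algebraic multiplicity, so L is not diagonalizable.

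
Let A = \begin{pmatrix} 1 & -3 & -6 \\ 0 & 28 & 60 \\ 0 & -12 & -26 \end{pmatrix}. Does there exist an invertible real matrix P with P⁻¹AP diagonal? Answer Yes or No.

Characteristic polynomial: p(λ) = λ^3 - 3λ^2 - 6λ + 8 = (λ - 4)(λ - 1)(λ + 2).
All 3 eigenvalues are distinct, so A is diagonalizable.

Yes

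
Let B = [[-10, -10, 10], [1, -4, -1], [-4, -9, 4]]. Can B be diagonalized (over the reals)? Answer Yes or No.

Characteristic polynomial: p(μ) = μ^3 + 10μ^2 + 25μ = μ(μ + 5)^2.
μ = -5 has algebraic multiplicity 2; rank(B + 5I) = 2, so geometric multiplicity = 1.
Geometric multiplicity < algebraic multiplicity, so B is not diagonalizable.

No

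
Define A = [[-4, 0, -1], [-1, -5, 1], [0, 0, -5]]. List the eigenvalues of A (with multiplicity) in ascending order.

-5, -5, -4

Characteristic polynomial: p(λ) = λ^3 + 14λ^2 + 65λ + 100 = (λ + 4)(λ + 5)^2.
Roots (with multiplicity): -5, -5, -4.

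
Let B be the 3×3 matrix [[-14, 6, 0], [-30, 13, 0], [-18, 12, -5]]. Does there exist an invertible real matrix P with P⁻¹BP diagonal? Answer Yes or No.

Yes

Characteristic polynomial: p(s) = s^3 + 6s^2 + 3s - 10 = (s - 1)(s + 2)(s + 5).
All 3 eigenvalues are distinct, so B is diagonalizable.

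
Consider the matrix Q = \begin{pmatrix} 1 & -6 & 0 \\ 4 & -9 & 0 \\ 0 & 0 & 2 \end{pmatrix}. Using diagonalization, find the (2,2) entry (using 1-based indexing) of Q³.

Characteristic polynomial: t^3 + 6t^2 - t - 30 = (t - 2)(t + 3)(t + 5), so the eigenvalues are -5, -3, 2.
t=-5: eigenvector (1, 1, 0).
t=-3: eigenvector (3, 2, 0).
t=2: eigenvector (0, 0, 1).
P = [[1, 3, 0], [1, 2, 0], [0, 0, 1]], D = diag(-5, -3, 2), P⁻¹ = [[-2, 3, 0], [1, -1, 0], [0, 0, 1]].
Q³ = P·diag(-125, -27, 8)·P⁻¹ = [[169, -294, 0], [196, -321, 0], [0, 0, 8]].
The requested entry is -321.

-321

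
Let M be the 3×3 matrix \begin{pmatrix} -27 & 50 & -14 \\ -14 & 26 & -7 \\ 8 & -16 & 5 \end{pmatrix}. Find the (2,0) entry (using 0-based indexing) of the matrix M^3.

Characteristic polynomial: r^3 - 4r^2 - 7r + 10 = (r - 5)(r - 1)(r + 2), so the eigenvalues are -2, 1, 5.
r=1: eigenvector (1, 0, -2).
r=5: eigenvector (-2, -1, 1).
r=-2: eigenvector (2, 1, 0).
P = [[1, -2, 2], [0, -1, 1], [-2, 1, 0]], D = diag(1, 5, -2), P⁻¹ = [[1, -2, 0], [2, -4, 1], [2, -3, 1]].
M³ = P·diag(1, 125, -8)·P⁻¹ = [[-531, 1046, -266], [-266, 524, -133], [248, -496, 125]].
The requested entry is 248.

248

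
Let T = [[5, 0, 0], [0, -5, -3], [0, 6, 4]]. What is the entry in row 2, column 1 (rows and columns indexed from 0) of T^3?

Characteristic polynomial: r^3 - 4r^2 - 7r + 10 = (r - 5)(r - 1)(r + 2), so the eigenvalues are -2, 1, 5.
r=-2: eigenvector (0, -1, 1).
r=1: eigenvector (0, -1, 2).
r=5: eigenvector (1, 0, 0).
P = [[0, 0, 1], [-1, -1, 0], [1, 2, 0]], D = diag(-2, 1, 5), P⁻¹ = [[0, -2, -1], [0, 1, 1], [1, 0, 0]].
T³ = P·diag(-8, 1, 125)·P⁻¹ = [[125, 0, 0], [0, -17, -9], [0, 18, 10]].
The requested entry is 18.

18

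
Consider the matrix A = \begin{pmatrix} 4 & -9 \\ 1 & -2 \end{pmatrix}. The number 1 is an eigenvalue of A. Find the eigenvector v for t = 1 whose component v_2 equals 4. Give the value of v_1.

12

A − 1I = [[3, -9], [1, -3]].
Solving (A − 1I)v = 0 gives the eigenspace spanned by (12, 4).
With v_2 = 4, v = (12, 4), so v_1 = 12.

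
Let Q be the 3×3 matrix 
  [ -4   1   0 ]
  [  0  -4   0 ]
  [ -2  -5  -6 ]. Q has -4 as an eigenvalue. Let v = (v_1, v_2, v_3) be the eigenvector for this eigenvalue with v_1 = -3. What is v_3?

3

Q + 4I = [[0, 1, 0], [0, 0, 0], [-2, -5, -2]].
Solving (Q + 4I)v = 0 gives the eigenspace spanned by (-3, 0, 3).
With v_1 = -3, v = (-3, 0, 3), so v_3 = 3.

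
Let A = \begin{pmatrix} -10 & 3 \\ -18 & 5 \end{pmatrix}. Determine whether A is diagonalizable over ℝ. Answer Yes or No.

Characteristic polynomial: p(r) = r^2 + 5r + 4 = (r + 1)(r + 4).
All 2 eigenvalues are distinct, so A is diagonalizable.

Yes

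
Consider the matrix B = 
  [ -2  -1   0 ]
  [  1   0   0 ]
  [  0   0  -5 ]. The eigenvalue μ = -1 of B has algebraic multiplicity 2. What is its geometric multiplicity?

1

B + 1I = [[-1, -1, 0], [1, 1, 0], [0, 0, -4]].
This matrix has rank 2, so its null space has dimension 3 − 2 = 1.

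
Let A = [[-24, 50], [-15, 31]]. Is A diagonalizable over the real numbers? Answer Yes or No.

Characteristic polynomial: p(μ) = μ^2 - 7μ + 6 = (μ - 6)(μ - 1).
All 2 eigenvalues are distinct, so A is diagonalizable.

Yes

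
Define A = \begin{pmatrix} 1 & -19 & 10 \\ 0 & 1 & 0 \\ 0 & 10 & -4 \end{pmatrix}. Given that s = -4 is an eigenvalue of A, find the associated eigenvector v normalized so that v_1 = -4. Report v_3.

A + 4I = [[5, -19, 10], [0, 5, 0], [0, 10, 0]].
Solving (A + 4I)v = 0 gives the eigenspace spanned by (-4, 0, 2).
With v_1 = -4, v = (-4, 0, 2), so v_3 = 2.

2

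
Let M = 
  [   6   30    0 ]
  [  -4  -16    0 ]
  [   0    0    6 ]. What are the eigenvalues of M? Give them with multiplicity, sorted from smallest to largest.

Characteristic polynomial: p(λ) = λ^3 + 4λ^2 - 36λ - 144 = (λ - 6)(λ + 4)(λ + 6).
Roots (with multiplicity): -6, -4, 6.

-6, -4, 6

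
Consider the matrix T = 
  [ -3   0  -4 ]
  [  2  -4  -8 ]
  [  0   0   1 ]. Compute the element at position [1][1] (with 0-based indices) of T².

Characteristic polynomial: λ^3 + 6λ^2 + 5λ - 12 = (λ - 1)(λ + 3)(λ + 4), so the eigenvalues are -4, -3, 1.
λ=-3: eigenvector (1, 2, 0).
λ=1: eigenvector (-1, -2, 1).
λ=-4: eigenvector (0, 1, 0).
P = [[1, -1, 0], [2, -2, 1], [0, 1, 0]], D = diag(-3, 1, -4), P⁻¹ = [[1, 0, 1], [0, 0, 1], [-2, 1, 0]].
T² = P·diag(9, 1, 16)·P⁻¹ = [[9, 0, 8], [-14, 16, 16], [0, 0, 1]].
The requested entry is 16.

16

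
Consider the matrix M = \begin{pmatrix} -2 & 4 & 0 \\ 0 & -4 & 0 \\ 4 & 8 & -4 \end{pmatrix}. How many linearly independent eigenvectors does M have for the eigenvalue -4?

2

M + 4I = [[2, 4, 0], [0, 0, 0], [4, 8, 0]].
This matrix has rank 1, so its null space has dimension 3 − 1 = 2.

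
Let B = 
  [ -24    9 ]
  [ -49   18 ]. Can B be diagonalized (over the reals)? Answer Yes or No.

No

Characteristic polynomial: p(s) = s^2 + 6s + 9 = (s + 3)^2.
s = -3 has algebraic multiplicity 2; rank(B + 3I) = 1, so geometric multiplicity = 1.
Geometric multiplicity < algebraic multiplicity, so B is not diagonalizable.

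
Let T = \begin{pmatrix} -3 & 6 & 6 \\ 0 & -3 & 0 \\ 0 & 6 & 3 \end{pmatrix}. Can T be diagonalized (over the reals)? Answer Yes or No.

Yes

Characteristic polynomial: p(r) = r^3 + 3r^2 - 9r - 27 = (r - 3)(r + 3)^2.
r = -3 has algebraic multiplicity 2; rank(T + 3I) = 1, so geometric multiplicity = 2.
Every eigenvalue has geometric = algebraic multiplicity, so T is diagonalizable.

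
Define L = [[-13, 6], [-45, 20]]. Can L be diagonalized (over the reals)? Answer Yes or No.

Yes

Characteristic polynomial: p(μ) = μ^2 - 7μ + 10 = (μ - 5)(μ - 2).
All 2 eigenvalues are distinct, so L is diagonalizable.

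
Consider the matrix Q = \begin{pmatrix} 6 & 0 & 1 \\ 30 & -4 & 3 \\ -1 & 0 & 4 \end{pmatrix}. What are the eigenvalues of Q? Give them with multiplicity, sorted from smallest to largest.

-4, 5, 5

Characteristic polynomial: p(λ) = λ^3 - 6λ^2 - 15λ + 100 = (λ - 5)^2(λ + 4).
Roots (with multiplicity): -4, 5, 5.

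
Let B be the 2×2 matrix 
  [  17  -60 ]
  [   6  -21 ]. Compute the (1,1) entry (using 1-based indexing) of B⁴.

-719

Characteristic polynomial: t^2 + 4t + 3 = (t + 1)(t + 3), so the eigenvalues are -3, -1.
t=-3: eigenvector (3, 1).
t=-1: eigenvector (10, 3).
P = [[3, 10], [1, 3]], D = diag(-3, -1), P⁻¹ = [[-3, 10], [1, -3]].
B⁴ = P·diag(81, 1)·P⁻¹ = [[-719, 2400], [-240, 801]].
The requested entry is -719.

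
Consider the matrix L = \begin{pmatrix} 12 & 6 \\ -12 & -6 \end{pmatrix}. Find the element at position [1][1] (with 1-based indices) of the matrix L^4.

2592

Characteristic polynomial: t^2 - 6t = t(t - 6), so the eigenvalues are 0, 6.
t=6: eigenvector (-1, 1).
t=0: eigenvector (-1, 2).
P = [[-1, -1], [1, 2]], D = diag(6, 0), P⁻¹ = [[-2, -1], [1, 1]].
L⁴ = P·diag(1296, 0)·P⁻¹ = [[2592, 1296], [-2592, -1296]].
The requested entry is 2592.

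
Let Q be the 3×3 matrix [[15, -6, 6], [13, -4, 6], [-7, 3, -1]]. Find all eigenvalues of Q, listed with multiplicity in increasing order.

2, 3, 5

Characteristic polynomial: p(r) = r^3 - 10r^2 + 31r - 30 = (r - 5)(r - 3)(r - 2).
Roots (with multiplicity): 2, 3, 5.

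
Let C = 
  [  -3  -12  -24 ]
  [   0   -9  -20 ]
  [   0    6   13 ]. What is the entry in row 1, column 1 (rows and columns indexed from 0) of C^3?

-129

Characteristic polynomial: r^3 - r^2 - 9r + 9 = (r - 3)(r - 1)(r + 3), so the eigenvalues are -3, 1, 3.
r=3: eigenvector (2, 5, -3).
r=-3: eigenvector (1, 0, 0).
r=1: eigenvector (0, 2, -1).
P = [[2, 1, 0], [5, 0, 2], [-3, 0, -1]], D = diag(3, -3, 1), P⁻¹ = [[0, -1, -2], [1, 2, 4], [0, 3, 5]].
C³ = P·diag(27, -27, 1)·P⁻¹ = [[-27, -108, -216], [0, -129, -260], [0, 78, 157]].
The requested entry is -129.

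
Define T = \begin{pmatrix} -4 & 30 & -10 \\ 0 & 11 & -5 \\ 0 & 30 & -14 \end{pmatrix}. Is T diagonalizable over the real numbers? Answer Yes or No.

Yes

Characteristic polynomial: p(s) = s^3 + 7s^2 + 8s - 16 = (s - 1)(s + 4)^2.
s = -4 has algebraic multiplicity 2; rank(T + 4I) = 1, so geometric multiplicity = 2.
Every eigenvalue has geometric = algebraic multiplicity, so T is diagonalizable.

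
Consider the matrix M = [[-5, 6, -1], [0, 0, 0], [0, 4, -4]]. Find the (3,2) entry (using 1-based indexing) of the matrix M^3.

Characteristic polynomial: s^3 + 9s^2 + 20s = s(s + 4)(s + 5), so the eigenvalues are -5, -4, 0.
s=-5: eigenvector (1, 0, 0).
s=0: eigenvector (1, 1, 1).
s=-4: eigenvector (-1, 0, 1).
P = [[1, 1, -1], [0, 1, 0], [0, 1, 1]], D = diag(-5, 0, -4), P⁻¹ = [[1, -2, 1], [0, 1, 0], [0, -1, 1]].
M³ = P·diag(-125, 0, -64)·P⁻¹ = [[-125, 186, -61], [0, 0, 0], [0, 64, -64]].
The requested entry is 64.

64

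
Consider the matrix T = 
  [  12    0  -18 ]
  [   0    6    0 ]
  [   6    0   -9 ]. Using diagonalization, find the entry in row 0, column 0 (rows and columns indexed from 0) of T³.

Characteristic polynomial: λ^3 - 9λ^2 + 18λ = λ(λ - 6)(λ - 3), so the eigenvalues are 0, 3, 6.
λ=0: eigenvector (-3, 0, -2).
λ=3: eigenvector (2, 0, 1).
λ=6: eigenvector (0, 1, 0).
P = [[-3, 2, 0], [0, 0, 1], [-2, 1, 0]], D = diag(0, 3, 6), P⁻¹ = [[1, 0, -2], [2, 0, -3], [0, 1, 0]].
T³ = P·diag(0, 27, 216)·P⁻¹ = [[108, 0, -162], [0, 216, 0], [54, 0, -81]].
The requested entry is 108.

108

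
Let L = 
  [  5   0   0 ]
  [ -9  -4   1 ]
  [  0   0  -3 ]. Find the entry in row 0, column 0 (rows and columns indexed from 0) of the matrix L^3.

125

Characteristic polynomial: λ^3 + 2λ^2 - 23λ - 60 = (λ - 5)(λ + 3)(λ + 4), so the eigenvalues are -4, -3, 5.
λ=5: eigenvector (1, -1, 0).
λ=-3: eigenvector (0, 1, 1).
λ=-4: eigenvector (0, 1, 0).
P = [[1, 0, 0], [-1, 1, 1], [0, 1, 0]], D = diag(5, -3, -4), P⁻¹ = [[1, 0, 0], [0, 0, 1], [1, 1, -1]].
L³ = P·diag(125, -27, -64)·P⁻¹ = [[125, 0, 0], [-189, -64, 37], [0, 0, -27]].
The requested entry is 125.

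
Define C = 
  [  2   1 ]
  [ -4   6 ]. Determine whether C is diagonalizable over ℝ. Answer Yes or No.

No

Characteristic polynomial: p(t) = t^2 - 8t + 16 = (t - 4)^2.
t = 4 has algebraic multiplicity 2; rank(C − 4I) = 1, so geometric multiplicity = 1.
Geometric multiplicity < algebraic multiplicity, so C is not diagonalizable.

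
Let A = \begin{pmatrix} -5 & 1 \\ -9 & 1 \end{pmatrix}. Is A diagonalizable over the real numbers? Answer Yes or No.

No

Characteristic polynomial: p(r) = r^2 + 4r + 4 = (r + 2)^2.
r = -2 has algebraic multiplicity 2; rank(A + 2I) = 1, so geometric multiplicity = 1.
Geometric multiplicity < algebraic multiplicity, so A is not diagonalizable.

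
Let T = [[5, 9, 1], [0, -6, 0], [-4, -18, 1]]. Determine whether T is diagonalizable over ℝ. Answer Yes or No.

Characteristic polynomial: p(μ) = μ^3 - 27μ + 54 = (μ - 3)^2(μ + 6).
μ = 3 has algebraic multiplicity 2; rank(T − 3I) = 2, so geometric multiplicity = 1.
Geometric multiplicity < algebraic multiplicity, so T is not diagonalizable.

No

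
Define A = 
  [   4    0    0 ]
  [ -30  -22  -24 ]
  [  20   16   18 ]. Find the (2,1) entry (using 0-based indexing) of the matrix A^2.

Characteristic polynomial: r^3 - 28r + 48 = (r - 4)(r - 2)(r + 6), so the eigenvalues are -6, 2, 4.
r=4: eigenvector (1, -3, 2).
r=-6: eigenvector (0, 3, -2).
r=2: eigenvector (0, -1, 1).
P = [[1, 0, 0], [-3, 3, -1], [2, -2, 1]], D = diag(4, -6, 2), P⁻¹ = [[1, 0, 0], [1, 1, 1], [0, 2, 3]].
A² = P·diag(16, 36, 4)·P⁻¹ = [[16, 0, 0], [60, 100, 96], [-40, -64, -60]].
The requested entry is -64.

-64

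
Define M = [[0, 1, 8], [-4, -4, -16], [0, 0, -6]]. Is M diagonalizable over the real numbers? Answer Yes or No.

Characteristic polynomial: p(μ) = μ^3 + 10μ^2 + 28μ + 24 = (μ + 2)^2(μ + 6).
μ = -2 has algebraic multiplicity 2; rank(M + 2I) = 2, so geometric multiplicity = 1.
Geometric multiplicity < algebraic multiplicity, so M is not diagonalizable.

No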